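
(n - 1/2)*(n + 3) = n^2 + 5*n/2 - 3/2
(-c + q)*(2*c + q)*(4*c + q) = -8*c^3 + 2*c^2*q + 5*c*q^2 + q^3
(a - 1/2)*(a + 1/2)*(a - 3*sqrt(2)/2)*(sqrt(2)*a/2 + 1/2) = sqrt(2)*a^4/2 - a^3 - 7*sqrt(2)*a^2/8 + a/4 + 3*sqrt(2)/16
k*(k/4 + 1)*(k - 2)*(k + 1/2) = k^4/4 + 5*k^3/8 - 7*k^2/4 - k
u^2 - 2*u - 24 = (u - 6)*(u + 4)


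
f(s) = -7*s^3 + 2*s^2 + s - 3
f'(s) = -21*s^2 + 4*s + 1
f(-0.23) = -3.04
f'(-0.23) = -1.03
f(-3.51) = 320.84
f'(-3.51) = -271.76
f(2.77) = -133.66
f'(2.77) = -149.05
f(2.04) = -52.06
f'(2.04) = -78.23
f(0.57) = -3.08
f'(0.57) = -3.54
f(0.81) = -4.60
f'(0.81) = -9.54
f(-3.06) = 213.24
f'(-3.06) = -207.88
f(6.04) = -1466.44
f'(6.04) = -740.95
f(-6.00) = 1575.00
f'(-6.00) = -779.00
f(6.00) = -1437.00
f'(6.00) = -731.00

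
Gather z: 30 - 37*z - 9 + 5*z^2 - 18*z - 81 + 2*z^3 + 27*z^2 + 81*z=2*z^3 + 32*z^2 + 26*z - 60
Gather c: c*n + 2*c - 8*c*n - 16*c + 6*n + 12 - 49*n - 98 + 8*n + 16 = c*(-7*n - 14) - 35*n - 70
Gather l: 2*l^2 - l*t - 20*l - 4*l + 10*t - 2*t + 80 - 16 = 2*l^2 + l*(-t - 24) + 8*t + 64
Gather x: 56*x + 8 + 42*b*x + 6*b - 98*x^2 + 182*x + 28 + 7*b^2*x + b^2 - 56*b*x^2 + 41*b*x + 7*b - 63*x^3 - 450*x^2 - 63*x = b^2 + 13*b - 63*x^3 + x^2*(-56*b - 548) + x*(7*b^2 + 83*b + 175) + 36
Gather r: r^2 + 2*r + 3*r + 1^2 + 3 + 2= r^2 + 5*r + 6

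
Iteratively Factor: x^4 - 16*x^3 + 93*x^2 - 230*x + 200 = (x - 5)*(x^3 - 11*x^2 + 38*x - 40) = (x - 5)^2*(x^2 - 6*x + 8) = (x - 5)^2*(x - 2)*(x - 4)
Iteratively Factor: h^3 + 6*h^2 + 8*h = (h)*(h^2 + 6*h + 8) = h*(h + 4)*(h + 2)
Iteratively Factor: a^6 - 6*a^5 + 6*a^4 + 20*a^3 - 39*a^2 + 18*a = (a - 1)*(a^5 - 5*a^4 + a^3 + 21*a^2 - 18*a) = (a - 3)*(a - 1)*(a^4 - 2*a^3 - 5*a^2 + 6*a) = (a - 3)*(a - 1)^2*(a^3 - a^2 - 6*a) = (a - 3)*(a - 1)^2*(a + 2)*(a^2 - 3*a) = (a - 3)^2*(a - 1)^2*(a + 2)*(a)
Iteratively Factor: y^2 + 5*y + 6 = (y + 3)*(y + 2)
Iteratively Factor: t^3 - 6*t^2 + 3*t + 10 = (t + 1)*(t^2 - 7*t + 10) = (t - 5)*(t + 1)*(t - 2)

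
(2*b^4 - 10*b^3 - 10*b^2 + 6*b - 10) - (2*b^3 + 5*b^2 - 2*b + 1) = 2*b^4 - 12*b^3 - 15*b^2 + 8*b - 11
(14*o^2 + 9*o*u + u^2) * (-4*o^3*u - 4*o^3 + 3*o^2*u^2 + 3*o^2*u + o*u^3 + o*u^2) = -56*o^5*u - 56*o^5 + 6*o^4*u^2 + 6*o^4*u + 37*o^3*u^3 + 37*o^3*u^2 + 12*o^2*u^4 + 12*o^2*u^3 + o*u^5 + o*u^4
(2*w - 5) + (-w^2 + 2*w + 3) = -w^2 + 4*w - 2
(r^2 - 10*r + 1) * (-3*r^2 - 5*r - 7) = -3*r^4 + 25*r^3 + 40*r^2 + 65*r - 7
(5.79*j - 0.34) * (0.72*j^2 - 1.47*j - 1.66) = 4.1688*j^3 - 8.7561*j^2 - 9.1116*j + 0.5644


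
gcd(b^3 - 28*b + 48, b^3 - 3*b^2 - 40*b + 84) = b^2 + 4*b - 12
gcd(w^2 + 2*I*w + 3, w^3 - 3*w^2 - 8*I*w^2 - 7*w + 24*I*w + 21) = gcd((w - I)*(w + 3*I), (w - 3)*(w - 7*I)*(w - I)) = w - I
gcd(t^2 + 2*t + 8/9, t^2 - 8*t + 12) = 1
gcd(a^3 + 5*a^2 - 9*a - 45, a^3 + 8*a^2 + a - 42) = a + 3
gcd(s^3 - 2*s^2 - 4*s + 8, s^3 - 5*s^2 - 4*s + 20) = s^2 - 4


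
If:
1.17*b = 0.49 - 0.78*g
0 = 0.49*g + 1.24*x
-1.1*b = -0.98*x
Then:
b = -0.47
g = 1.33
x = -0.53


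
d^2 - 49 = (d - 7)*(d + 7)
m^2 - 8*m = m*(m - 8)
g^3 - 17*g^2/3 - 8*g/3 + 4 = (g - 6)*(g - 2/3)*(g + 1)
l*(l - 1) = l^2 - l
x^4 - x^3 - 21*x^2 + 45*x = x*(x - 3)^2*(x + 5)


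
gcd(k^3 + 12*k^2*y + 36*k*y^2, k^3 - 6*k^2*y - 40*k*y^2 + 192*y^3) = k + 6*y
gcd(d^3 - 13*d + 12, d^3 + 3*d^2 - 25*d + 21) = d^2 - 4*d + 3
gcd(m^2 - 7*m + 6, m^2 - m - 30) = m - 6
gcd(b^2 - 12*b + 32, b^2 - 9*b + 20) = b - 4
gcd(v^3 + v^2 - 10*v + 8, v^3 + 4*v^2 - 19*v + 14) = v^2 - 3*v + 2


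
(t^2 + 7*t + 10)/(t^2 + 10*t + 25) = (t + 2)/(t + 5)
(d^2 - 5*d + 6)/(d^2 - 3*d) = (d - 2)/d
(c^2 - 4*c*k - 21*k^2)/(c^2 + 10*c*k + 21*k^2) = (c - 7*k)/(c + 7*k)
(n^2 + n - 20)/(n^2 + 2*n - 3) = (n^2 + n - 20)/(n^2 + 2*n - 3)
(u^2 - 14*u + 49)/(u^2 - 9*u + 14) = (u - 7)/(u - 2)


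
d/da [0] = 0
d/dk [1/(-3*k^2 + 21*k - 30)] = (2*k - 7)/(3*(k^2 - 7*k + 10)^2)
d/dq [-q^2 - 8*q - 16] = -2*q - 8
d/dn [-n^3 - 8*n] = -3*n^2 - 8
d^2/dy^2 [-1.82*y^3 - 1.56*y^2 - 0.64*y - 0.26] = -10.92*y - 3.12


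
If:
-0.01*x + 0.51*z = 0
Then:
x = 51.0*z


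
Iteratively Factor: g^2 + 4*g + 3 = (g + 1)*(g + 3)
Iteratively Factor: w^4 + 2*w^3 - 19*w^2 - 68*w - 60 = (w + 2)*(w^3 - 19*w - 30) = (w - 5)*(w + 2)*(w^2 + 5*w + 6) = (w - 5)*(w + 2)^2*(w + 3)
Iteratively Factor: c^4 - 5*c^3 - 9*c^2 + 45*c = (c + 3)*(c^3 - 8*c^2 + 15*c) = c*(c + 3)*(c^2 - 8*c + 15) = c*(c - 5)*(c + 3)*(c - 3)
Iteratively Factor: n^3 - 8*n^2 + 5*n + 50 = (n - 5)*(n^2 - 3*n - 10) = (n - 5)^2*(n + 2)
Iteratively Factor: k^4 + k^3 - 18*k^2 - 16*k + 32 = (k + 4)*(k^3 - 3*k^2 - 6*k + 8) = (k - 4)*(k + 4)*(k^2 + k - 2) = (k - 4)*(k + 2)*(k + 4)*(k - 1)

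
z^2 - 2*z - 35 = (z - 7)*(z + 5)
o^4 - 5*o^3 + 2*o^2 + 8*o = o*(o - 4)*(o - 2)*(o + 1)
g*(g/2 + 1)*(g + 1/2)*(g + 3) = g^4/2 + 11*g^3/4 + 17*g^2/4 + 3*g/2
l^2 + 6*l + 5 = (l + 1)*(l + 5)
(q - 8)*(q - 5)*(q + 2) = q^3 - 11*q^2 + 14*q + 80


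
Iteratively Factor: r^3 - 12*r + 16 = (r - 2)*(r^2 + 2*r - 8) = (r - 2)^2*(r + 4)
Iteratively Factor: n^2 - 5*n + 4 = (n - 4)*(n - 1)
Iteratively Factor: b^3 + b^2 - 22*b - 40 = (b + 2)*(b^2 - b - 20) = (b + 2)*(b + 4)*(b - 5)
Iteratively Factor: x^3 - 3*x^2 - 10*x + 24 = (x - 2)*(x^2 - x - 12) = (x - 2)*(x + 3)*(x - 4)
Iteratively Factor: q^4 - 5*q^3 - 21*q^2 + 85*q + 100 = (q - 5)*(q^3 - 21*q - 20) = (q - 5)*(q + 4)*(q^2 - 4*q - 5) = (q - 5)^2*(q + 4)*(q + 1)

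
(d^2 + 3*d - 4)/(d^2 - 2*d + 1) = (d + 4)/(d - 1)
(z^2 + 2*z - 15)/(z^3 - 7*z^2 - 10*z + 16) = (z^2 + 2*z - 15)/(z^3 - 7*z^2 - 10*z + 16)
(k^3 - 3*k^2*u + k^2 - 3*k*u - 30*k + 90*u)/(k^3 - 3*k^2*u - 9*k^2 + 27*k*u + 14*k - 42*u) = (k^2 + k - 30)/(k^2 - 9*k + 14)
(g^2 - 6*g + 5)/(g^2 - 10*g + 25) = (g - 1)/(g - 5)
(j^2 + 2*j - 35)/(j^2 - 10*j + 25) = (j + 7)/(j - 5)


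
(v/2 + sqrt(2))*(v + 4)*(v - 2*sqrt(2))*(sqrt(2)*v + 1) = sqrt(2)*v^4/2 + v^3/2 + 2*sqrt(2)*v^3 - 4*sqrt(2)*v^2 + 2*v^2 - 16*sqrt(2)*v - 4*v - 16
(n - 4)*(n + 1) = n^2 - 3*n - 4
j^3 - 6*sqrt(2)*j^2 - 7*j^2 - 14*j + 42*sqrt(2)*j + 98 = (j - 7)*(j - 7*sqrt(2))*(j + sqrt(2))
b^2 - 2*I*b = b*(b - 2*I)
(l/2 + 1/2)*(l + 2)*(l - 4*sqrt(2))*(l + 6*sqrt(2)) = l^4/2 + sqrt(2)*l^3 + 3*l^3/2 - 23*l^2 + 3*sqrt(2)*l^2 - 72*l + 2*sqrt(2)*l - 48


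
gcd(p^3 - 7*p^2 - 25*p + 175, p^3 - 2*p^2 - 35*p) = p^2 - 2*p - 35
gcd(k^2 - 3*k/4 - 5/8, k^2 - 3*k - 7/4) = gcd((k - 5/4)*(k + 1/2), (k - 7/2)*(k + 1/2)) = k + 1/2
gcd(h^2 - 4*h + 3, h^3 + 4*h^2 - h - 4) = h - 1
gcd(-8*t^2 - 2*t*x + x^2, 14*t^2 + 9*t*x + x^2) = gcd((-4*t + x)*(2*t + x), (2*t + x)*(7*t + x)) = 2*t + x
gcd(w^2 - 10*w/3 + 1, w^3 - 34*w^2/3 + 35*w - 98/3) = 1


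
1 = 1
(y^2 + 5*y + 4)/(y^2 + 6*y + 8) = (y + 1)/(y + 2)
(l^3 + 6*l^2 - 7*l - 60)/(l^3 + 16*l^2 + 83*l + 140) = (l - 3)/(l + 7)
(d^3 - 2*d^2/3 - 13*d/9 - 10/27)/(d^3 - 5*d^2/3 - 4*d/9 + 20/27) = (3*d + 1)/(3*d - 2)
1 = 1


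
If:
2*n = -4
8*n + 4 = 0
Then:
No Solution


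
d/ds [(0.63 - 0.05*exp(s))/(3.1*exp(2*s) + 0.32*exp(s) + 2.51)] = (0.155*exp(2*s) - 3.906*exp(s) - 0.3271)*exp(s)/(9.61*exp(4*s) + 1.984*exp(3*s) + 15.6644*exp(2*s) + 1.6064*exp(s) + 6.3001)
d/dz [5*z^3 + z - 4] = 15*z^2 + 1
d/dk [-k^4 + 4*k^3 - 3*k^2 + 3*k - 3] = -4*k^3 + 12*k^2 - 6*k + 3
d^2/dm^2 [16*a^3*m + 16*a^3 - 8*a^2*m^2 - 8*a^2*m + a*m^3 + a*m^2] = 2*a*(-8*a + 3*m + 1)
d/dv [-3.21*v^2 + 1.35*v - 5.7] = 1.35 - 6.42*v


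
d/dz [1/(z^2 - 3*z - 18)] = (3 - 2*z)/(-z^2 + 3*z + 18)^2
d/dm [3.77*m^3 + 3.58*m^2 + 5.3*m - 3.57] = 11.31*m^2 + 7.16*m + 5.3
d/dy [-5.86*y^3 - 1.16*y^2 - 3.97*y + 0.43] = -17.58*y^2 - 2.32*y - 3.97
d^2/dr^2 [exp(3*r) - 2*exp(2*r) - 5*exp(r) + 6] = (9*exp(2*r) - 8*exp(r) - 5)*exp(r)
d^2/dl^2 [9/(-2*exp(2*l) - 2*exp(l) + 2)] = 9*(-2*(2*exp(l) + 1)^2*exp(l) + (4*exp(l) + 1)*(exp(2*l) + exp(l) - 1))*exp(l)/(2*(exp(2*l) + exp(l) - 1)^3)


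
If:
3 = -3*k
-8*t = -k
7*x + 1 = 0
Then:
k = -1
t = -1/8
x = -1/7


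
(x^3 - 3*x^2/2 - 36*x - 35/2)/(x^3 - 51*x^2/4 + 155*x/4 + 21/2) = 2*(2*x^2 + 11*x + 5)/(4*x^2 - 23*x - 6)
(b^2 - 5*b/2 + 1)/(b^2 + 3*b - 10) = (b - 1/2)/(b + 5)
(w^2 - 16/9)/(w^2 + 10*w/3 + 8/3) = (w - 4/3)/(w + 2)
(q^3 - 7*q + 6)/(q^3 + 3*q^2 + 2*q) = (q^3 - 7*q + 6)/(q*(q^2 + 3*q + 2))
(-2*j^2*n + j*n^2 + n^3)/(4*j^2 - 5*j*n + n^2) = n*(-2*j - n)/(4*j - n)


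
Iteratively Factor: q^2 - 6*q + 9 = (q - 3)*(q - 3)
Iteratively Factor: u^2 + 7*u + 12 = (u + 3)*(u + 4)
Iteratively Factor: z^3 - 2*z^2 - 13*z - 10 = (z - 5)*(z^2 + 3*z + 2) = (z - 5)*(z + 2)*(z + 1)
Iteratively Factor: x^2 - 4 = (x + 2)*(x - 2)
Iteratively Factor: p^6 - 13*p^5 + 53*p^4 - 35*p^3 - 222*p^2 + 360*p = (p)*(p^5 - 13*p^4 + 53*p^3 - 35*p^2 - 222*p + 360) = p*(p - 3)*(p^4 - 10*p^3 + 23*p^2 + 34*p - 120) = p*(p - 4)*(p - 3)*(p^3 - 6*p^2 - p + 30) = p*(p - 5)*(p - 4)*(p - 3)*(p^2 - p - 6) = p*(p - 5)*(p - 4)*(p - 3)*(p + 2)*(p - 3)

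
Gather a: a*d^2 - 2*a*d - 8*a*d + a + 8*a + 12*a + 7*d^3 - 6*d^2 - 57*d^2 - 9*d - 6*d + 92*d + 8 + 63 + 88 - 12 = a*(d^2 - 10*d + 21) + 7*d^3 - 63*d^2 + 77*d + 147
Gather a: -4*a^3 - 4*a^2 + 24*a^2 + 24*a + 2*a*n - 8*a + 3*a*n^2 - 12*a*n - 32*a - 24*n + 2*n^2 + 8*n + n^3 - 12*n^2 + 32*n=-4*a^3 + 20*a^2 + a*(3*n^2 - 10*n - 16) + n^3 - 10*n^2 + 16*n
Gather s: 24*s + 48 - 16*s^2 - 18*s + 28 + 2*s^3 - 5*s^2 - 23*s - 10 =2*s^3 - 21*s^2 - 17*s + 66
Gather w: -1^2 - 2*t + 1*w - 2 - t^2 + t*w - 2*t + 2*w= -t^2 - 4*t + w*(t + 3) - 3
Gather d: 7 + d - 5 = d + 2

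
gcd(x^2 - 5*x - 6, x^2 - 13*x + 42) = x - 6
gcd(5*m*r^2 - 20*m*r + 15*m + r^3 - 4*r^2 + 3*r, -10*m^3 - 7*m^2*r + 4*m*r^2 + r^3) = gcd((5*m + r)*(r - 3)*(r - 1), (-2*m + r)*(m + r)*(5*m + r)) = 5*m + r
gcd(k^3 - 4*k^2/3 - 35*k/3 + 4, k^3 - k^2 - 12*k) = k^2 - k - 12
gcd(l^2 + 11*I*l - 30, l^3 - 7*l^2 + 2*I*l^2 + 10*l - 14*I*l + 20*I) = 1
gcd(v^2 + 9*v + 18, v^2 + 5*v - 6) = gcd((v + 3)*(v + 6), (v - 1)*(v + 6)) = v + 6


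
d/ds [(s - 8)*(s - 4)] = 2*s - 12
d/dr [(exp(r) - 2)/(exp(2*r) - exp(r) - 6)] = (-(exp(r) - 2)*(2*exp(r) - 1) + exp(2*r) - exp(r) - 6)*exp(r)/(-exp(2*r) + exp(r) + 6)^2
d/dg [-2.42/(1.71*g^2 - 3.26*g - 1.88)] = (8.2764*g - 7.8892)/(-1.71*g^2 + 3.26*g + 1.88)^2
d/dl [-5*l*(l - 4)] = 20 - 10*l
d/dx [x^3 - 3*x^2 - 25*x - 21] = 3*x^2 - 6*x - 25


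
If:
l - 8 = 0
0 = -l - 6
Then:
No Solution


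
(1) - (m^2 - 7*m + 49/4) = -m^2 + 7*m - 45/4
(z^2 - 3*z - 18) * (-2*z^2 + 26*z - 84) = -2*z^4 + 32*z^3 - 126*z^2 - 216*z + 1512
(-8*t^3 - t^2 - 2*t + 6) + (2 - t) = -8*t^3 - t^2 - 3*t + 8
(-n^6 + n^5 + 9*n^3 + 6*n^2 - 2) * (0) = 0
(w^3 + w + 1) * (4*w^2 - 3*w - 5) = 4*w^5 - 3*w^4 - w^3 + w^2 - 8*w - 5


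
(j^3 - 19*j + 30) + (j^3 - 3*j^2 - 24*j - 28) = 2*j^3 - 3*j^2 - 43*j + 2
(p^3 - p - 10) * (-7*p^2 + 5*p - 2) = -7*p^5 + 5*p^4 + 5*p^3 + 65*p^2 - 48*p + 20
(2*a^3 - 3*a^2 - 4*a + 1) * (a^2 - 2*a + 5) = 2*a^5 - 7*a^4 + 12*a^3 - 6*a^2 - 22*a + 5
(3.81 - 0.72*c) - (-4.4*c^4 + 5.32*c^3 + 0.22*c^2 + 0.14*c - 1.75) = 4.4*c^4 - 5.32*c^3 - 0.22*c^2 - 0.86*c + 5.56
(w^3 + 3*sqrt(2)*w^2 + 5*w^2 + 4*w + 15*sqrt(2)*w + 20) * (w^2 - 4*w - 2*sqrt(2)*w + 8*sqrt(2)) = w^5 + w^4 + sqrt(2)*w^4 - 28*w^3 + sqrt(2)*w^3 - 28*sqrt(2)*w^2 - 8*w^2 - 8*sqrt(2)*w + 160*w + 160*sqrt(2)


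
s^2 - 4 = (s - 2)*(s + 2)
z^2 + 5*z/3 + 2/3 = (z + 2/3)*(z + 1)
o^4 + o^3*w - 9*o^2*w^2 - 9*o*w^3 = o*(o - 3*w)*(o + w)*(o + 3*w)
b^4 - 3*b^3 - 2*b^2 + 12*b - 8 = (b - 2)^2*(b - 1)*(b + 2)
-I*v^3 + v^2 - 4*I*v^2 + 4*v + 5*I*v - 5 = (v + 5)*(v + I)*(-I*v + I)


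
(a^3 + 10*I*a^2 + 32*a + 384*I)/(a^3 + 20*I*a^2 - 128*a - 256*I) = (a - 6*I)/(a + 4*I)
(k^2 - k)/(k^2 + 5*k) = (k - 1)/(k + 5)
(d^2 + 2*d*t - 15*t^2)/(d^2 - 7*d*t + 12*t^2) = (-d - 5*t)/(-d + 4*t)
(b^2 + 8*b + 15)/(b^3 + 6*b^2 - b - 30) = 1/(b - 2)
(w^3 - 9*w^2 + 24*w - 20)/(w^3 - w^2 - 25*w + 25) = (w^2 - 4*w + 4)/(w^2 + 4*w - 5)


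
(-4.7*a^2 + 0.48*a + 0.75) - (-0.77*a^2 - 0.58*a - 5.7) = -3.93*a^2 + 1.06*a + 6.45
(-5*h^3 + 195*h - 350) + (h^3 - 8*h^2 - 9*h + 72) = -4*h^3 - 8*h^2 + 186*h - 278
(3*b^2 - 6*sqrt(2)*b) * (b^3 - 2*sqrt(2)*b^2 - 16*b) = 3*b^5 - 12*sqrt(2)*b^4 - 24*b^3 + 96*sqrt(2)*b^2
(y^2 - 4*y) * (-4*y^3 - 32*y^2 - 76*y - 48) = -4*y^5 - 16*y^4 + 52*y^3 + 256*y^2 + 192*y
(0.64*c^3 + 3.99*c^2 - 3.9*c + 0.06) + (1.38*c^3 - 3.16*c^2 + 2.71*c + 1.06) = 2.02*c^3 + 0.83*c^2 - 1.19*c + 1.12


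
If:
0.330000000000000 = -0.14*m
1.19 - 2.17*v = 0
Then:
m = -2.36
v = 0.55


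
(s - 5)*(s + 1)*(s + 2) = s^3 - 2*s^2 - 13*s - 10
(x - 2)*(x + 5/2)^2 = x^3 + 3*x^2 - 15*x/4 - 25/2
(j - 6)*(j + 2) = j^2 - 4*j - 12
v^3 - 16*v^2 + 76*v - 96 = (v - 8)*(v - 6)*(v - 2)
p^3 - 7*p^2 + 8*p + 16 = (p - 4)^2*(p + 1)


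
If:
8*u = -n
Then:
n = -8*u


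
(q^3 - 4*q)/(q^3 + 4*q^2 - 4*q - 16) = q/(q + 4)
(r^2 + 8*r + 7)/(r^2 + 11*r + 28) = (r + 1)/(r + 4)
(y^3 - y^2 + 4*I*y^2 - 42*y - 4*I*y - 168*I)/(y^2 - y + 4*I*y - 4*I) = (y^2 - y - 42)/(y - 1)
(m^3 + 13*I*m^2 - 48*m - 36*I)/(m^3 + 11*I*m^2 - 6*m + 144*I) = (m^2 + 7*I*m - 6)/(m^2 + 5*I*m + 24)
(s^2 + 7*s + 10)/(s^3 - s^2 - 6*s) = (s + 5)/(s*(s - 3))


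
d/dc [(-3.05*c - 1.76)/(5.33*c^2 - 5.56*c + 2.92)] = (16.2565*c^2 + 18.7616*c - 18.6916)/(28.4089*c^4 - 59.2696*c^3 + 62.0408*c^2 - 32.4704*c + 8.5264)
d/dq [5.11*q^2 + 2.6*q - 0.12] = 10.22*q + 2.6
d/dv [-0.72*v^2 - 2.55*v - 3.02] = -1.44*v - 2.55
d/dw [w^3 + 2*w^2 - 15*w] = 3*w^2 + 4*w - 15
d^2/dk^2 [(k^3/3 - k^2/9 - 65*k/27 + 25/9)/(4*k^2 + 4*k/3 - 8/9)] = (-1647*k^3 + 5967*k^2 + 891*k + 541)/(2*(729*k^6 + 729*k^5 - 243*k^4 - 297*k^3 + 54*k^2 + 36*k - 8))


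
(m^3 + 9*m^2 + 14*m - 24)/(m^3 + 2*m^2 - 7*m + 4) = (m + 6)/(m - 1)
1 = 1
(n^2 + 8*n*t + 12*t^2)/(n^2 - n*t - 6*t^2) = (-n - 6*t)/(-n + 3*t)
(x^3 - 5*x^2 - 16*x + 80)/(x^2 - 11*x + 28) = (x^2 - x - 20)/(x - 7)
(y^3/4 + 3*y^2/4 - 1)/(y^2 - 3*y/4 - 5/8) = 2*(-y^3 - 3*y^2 + 4)/(-8*y^2 + 6*y + 5)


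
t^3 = t^3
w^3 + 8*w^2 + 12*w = w*(w + 2)*(w + 6)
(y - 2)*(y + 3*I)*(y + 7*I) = y^3 - 2*y^2 + 10*I*y^2 - 21*y - 20*I*y + 42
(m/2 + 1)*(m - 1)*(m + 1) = m^3/2 + m^2 - m/2 - 1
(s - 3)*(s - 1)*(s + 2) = s^3 - 2*s^2 - 5*s + 6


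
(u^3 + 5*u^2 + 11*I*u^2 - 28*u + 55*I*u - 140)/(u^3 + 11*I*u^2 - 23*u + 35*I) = (u^2 + u*(5 + 4*I) + 20*I)/(u^2 + 4*I*u + 5)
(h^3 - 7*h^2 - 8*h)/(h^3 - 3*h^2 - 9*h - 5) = h*(h - 8)/(h^2 - 4*h - 5)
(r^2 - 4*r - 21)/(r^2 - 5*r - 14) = (r + 3)/(r + 2)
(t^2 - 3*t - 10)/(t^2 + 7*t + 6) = (t^2 - 3*t - 10)/(t^2 + 7*t + 6)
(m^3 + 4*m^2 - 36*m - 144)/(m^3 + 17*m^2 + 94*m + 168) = (m - 6)/(m + 7)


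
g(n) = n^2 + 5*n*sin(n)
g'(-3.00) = 8.14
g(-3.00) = 11.12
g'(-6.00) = -39.41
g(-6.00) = 27.62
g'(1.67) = 7.49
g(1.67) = 11.10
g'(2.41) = -0.81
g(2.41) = 13.86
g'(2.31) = 0.53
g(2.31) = 13.87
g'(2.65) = -4.02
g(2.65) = 13.28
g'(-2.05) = -3.81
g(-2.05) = 13.30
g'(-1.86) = -5.86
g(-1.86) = 12.37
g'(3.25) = -10.20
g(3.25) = 8.80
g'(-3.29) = 10.43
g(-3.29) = 8.39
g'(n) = 5*n*cos(n) + 2*n + 5*sin(n)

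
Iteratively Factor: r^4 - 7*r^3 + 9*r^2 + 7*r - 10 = (r - 5)*(r^3 - 2*r^2 - r + 2) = (r - 5)*(r + 1)*(r^2 - 3*r + 2) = (r - 5)*(r - 2)*(r + 1)*(r - 1)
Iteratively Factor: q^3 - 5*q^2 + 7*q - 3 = (q - 1)*(q^2 - 4*q + 3) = (q - 3)*(q - 1)*(q - 1)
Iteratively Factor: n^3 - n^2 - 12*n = (n + 3)*(n^2 - 4*n) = n*(n + 3)*(n - 4)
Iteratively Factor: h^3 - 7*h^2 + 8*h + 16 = (h - 4)*(h^2 - 3*h - 4) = (h - 4)*(h + 1)*(h - 4)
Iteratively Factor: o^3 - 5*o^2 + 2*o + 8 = (o - 2)*(o^2 - 3*o - 4) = (o - 2)*(o + 1)*(o - 4)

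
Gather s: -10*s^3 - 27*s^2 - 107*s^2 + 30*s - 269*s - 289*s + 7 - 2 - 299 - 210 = -10*s^3 - 134*s^2 - 528*s - 504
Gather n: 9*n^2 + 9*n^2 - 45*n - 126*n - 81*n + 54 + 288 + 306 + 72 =18*n^2 - 252*n + 720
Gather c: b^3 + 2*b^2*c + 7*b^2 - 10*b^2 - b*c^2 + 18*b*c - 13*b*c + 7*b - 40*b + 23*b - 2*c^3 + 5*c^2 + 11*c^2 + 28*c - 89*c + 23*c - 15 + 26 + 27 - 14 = b^3 - 3*b^2 - 10*b - 2*c^3 + c^2*(16 - b) + c*(2*b^2 + 5*b - 38) + 24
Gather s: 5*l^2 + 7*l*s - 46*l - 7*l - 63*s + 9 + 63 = 5*l^2 - 53*l + s*(7*l - 63) + 72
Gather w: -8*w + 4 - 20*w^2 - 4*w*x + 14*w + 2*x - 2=-20*w^2 + w*(6 - 4*x) + 2*x + 2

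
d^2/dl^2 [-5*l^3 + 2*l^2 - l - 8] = 4 - 30*l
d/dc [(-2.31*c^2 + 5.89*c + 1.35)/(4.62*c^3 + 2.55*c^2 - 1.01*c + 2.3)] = (10.6722*c^4 - 54.4236*c^3 - 31.3974*c^2 - 17.511*c + 14.9105)/(21.3444*c^6 + 23.562*c^5 - 2.8299*c^4 + 16.101*c^3 + 12.7501*c^2 - 4.646*c + 5.29)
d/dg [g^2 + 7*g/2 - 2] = 2*g + 7/2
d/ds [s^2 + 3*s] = 2*s + 3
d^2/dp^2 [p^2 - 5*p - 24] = 2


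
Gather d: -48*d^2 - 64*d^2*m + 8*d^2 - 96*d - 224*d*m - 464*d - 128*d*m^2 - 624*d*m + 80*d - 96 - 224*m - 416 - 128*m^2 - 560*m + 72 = d^2*(-64*m - 40) + d*(-128*m^2 - 848*m - 480) - 128*m^2 - 784*m - 440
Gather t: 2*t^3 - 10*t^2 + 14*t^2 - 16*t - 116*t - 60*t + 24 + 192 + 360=2*t^3 + 4*t^2 - 192*t + 576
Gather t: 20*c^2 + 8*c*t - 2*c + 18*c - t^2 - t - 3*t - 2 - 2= 20*c^2 + 16*c - t^2 + t*(8*c - 4) - 4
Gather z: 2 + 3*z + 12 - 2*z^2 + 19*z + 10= -2*z^2 + 22*z + 24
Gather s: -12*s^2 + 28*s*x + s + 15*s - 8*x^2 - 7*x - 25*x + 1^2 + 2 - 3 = -12*s^2 + s*(28*x + 16) - 8*x^2 - 32*x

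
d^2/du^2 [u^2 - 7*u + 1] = 2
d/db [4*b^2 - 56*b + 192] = 8*b - 56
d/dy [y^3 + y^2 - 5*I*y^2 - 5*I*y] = 3*y^2 + y*(2 - 10*I) - 5*I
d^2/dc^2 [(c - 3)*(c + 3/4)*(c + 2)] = 6*c - 1/2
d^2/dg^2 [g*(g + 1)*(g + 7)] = 6*g + 16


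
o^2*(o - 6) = o^3 - 6*o^2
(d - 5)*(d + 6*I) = d^2 - 5*d + 6*I*d - 30*I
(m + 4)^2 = m^2 + 8*m + 16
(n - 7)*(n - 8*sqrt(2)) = n^2 - 8*sqrt(2)*n - 7*n + 56*sqrt(2)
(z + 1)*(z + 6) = z^2 + 7*z + 6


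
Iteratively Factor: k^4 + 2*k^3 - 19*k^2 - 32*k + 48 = (k + 3)*(k^3 - k^2 - 16*k + 16) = (k - 1)*(k + 3)*(k^2 - 16) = (k - 4)*(k - 1)*(k + 3)*(k + 4)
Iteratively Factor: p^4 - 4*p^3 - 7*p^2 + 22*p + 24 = (p - 4)*(p^3 - 7*p - 6) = (p - 4)*(p + 1)*(p^2 - p - 6) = (p - 4)*(p - 3)*(p + 1)*(p + 2)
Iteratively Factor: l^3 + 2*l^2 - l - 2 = (l - 1)*(l^2 + 3*l + 2) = (l - 1)*(l + 2)*(l + 1)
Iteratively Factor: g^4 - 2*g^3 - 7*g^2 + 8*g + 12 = (g + 1)*(g^3 - 3*g^2 - 4*g + 12) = (g + 1)*(g + 2)*(g^2 - 5*g + 6) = (g - 3)*(g + 1)*(g + 2)*(g - 2)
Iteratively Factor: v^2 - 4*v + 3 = (v - 1)*(v - 3)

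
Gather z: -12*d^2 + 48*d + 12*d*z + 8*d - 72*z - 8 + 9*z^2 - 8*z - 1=-12*d^2 + 56*d + 9*z^2 + z*(12*d - 80) - 9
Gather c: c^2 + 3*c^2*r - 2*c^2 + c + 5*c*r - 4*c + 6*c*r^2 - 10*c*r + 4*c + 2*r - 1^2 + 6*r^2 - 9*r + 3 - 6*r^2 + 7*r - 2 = c^2*(3*r - 1) + c*(6*r^2 - 5*r + 1)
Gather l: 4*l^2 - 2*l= 4*l^2 - 2*l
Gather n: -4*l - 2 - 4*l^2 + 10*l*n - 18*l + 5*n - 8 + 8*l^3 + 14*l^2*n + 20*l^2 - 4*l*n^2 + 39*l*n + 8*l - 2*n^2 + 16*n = 8*l^3 + 16*l^2 - 14*l + n^2*(-4*l - 2) + n*(14*l^2 + 49*l + 21) - 10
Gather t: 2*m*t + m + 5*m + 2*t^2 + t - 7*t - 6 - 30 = 6*m + 2*t^2 + t*(2*m - 6) - 36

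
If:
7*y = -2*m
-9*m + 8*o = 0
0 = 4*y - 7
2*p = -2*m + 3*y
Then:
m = -49/8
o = -441/64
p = 35/4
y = 7/4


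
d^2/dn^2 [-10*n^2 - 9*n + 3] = -20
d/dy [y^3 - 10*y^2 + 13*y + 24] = 3*y^2 - 20*y + 13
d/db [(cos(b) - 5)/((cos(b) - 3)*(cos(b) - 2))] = (cos(b)^2 - 10*cos(b) + 19)*sin(b)/((cos(b) - 3)^2*(cos(b) - 2)^2)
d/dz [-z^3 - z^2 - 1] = z*(-3*z - 2)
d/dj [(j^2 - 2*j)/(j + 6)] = (j^2 + 12*j - 12)/(j^2 + 12*j + 36)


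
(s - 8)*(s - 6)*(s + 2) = s^3 - 12*s^2 + 20*s + 96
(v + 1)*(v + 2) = v^2 + 3*v + 2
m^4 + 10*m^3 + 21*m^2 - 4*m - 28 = (m - 1)*(m + 2)^2*(m + 7)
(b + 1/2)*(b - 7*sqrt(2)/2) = b^2 - 7*sqrt(2)*b/2 + b/2 - 7*sqrt(2)/4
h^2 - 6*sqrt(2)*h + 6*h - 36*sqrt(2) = (h + 6)*(h - 6*sqrt(2))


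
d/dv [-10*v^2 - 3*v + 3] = -20*v - 3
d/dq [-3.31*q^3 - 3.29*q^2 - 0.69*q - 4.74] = -9.93*q^2 - 6.58*q - 0.69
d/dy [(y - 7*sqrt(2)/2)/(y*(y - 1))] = (-y^2 + 7*sqrt(2)*y - 7*sqrt(2)/2)/(y^2*(y^2 - 2*y + 1))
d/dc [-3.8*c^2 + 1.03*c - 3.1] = 1.03 - 7.6*c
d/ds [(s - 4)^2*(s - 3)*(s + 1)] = 4*s^3 - 30*s^2 + 58*s - 8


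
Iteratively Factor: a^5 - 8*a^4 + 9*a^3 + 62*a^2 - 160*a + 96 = (a + 3)*(a^4 - 11*a^3 + 42*a^2 - 64*a + 32) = (a - 2)*(a + 3)*(a^3 - 9*a^2 + 24*a - 16) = (a - 4)*(a - 2)*(a + 3)*(a^2 - 5*a + 4) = (a - 4)^2*(a - 2)*(a + 3)*(a - 1)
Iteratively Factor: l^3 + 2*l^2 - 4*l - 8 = (l + 2)*(l^2 - 4) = (l - 2)*(l + 2)*(l + 2)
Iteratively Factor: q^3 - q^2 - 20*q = (q)*(q^2 - q - 20) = q*(q - 5)*(q + 4)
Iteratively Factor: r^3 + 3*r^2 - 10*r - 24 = (r - 3)*(r^2 + 6*r + 8) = (r - 3)*(r + 4)*(r + 2)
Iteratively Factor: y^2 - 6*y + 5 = (y - 1)*(y - 5)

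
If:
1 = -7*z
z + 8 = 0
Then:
No Solution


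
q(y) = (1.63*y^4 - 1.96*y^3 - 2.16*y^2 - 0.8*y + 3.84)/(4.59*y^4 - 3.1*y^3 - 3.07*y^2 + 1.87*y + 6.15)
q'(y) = (-18.36*y^3 + 9.3*y^2 + 6.14*y - 1.87)*(1.63*y^4 - 1.96*y^3 - 2.16*y^2 - 0.8*y + 3.84)/(4.59*y^4 - 3.1*y^3 - 3.07*y^2 + 1.87*y + 6.15)^2 + (6.52*y^3 - 5.88*y^2 - 4.32*y - 0.8)/(4.59*y^4 - 3.1*y^3 - 3.07*y^2 + 1.87*y + 6.15)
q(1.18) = -0.02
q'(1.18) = -0.39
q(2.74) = 0.20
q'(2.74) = 0.10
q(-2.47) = 0.41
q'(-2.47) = 0.03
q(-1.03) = 0.67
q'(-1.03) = 0.50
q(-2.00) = 0.44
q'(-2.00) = 0.07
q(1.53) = -0.03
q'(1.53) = 0.21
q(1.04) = 0.06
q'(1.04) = -0.70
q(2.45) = 0.17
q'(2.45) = 0.14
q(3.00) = 0.22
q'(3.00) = 0.08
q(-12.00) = 0.37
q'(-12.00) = 0.00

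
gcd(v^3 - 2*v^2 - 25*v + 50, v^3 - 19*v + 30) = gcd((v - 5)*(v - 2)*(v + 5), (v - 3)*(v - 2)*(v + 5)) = v^2 + 3*v - 10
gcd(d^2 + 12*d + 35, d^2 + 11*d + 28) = d + 7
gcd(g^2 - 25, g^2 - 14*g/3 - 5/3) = g - 5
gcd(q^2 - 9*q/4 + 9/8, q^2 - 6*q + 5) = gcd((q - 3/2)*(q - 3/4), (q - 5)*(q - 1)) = 1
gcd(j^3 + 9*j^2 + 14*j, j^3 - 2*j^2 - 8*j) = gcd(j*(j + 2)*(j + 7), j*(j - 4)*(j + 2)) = j^2 + 2*j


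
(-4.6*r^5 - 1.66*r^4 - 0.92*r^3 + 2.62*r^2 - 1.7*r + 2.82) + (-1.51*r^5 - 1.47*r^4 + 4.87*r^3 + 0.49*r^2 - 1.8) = -6.11*r^5 - 3.13*r^4 + 3.95*r^3 + 3.11*r^2 - 1.7*r + 1.02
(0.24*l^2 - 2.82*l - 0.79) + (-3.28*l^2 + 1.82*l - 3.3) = -3.04*l^2 - 1.0*l - 4.09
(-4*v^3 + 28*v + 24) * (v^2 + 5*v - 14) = -4*v^5 - 20*v^4 + 84*v^3 + 164*v^2 - 272*v - 336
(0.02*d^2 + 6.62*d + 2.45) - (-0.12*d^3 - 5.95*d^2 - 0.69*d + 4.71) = 0.12*d^3 + 5.97*d^2 + 7.31*d - 2.26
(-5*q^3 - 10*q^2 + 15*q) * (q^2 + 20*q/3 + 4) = -5*q^5 - 130*q^4/3 - 215*q^3/3 + 60*q^2 + 60*q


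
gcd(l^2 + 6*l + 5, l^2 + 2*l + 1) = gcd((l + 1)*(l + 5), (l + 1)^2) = l + 1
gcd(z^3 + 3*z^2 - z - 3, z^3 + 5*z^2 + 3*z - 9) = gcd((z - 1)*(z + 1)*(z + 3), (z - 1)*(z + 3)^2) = z^2 + 2*z - 3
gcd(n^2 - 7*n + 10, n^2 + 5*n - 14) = n - 2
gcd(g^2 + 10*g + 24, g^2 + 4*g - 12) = g + 6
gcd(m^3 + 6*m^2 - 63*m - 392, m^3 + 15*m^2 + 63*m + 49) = m^2 + 14*m + 49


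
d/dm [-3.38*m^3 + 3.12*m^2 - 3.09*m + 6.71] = -10.14*m^2 + 6.24*m - 3.09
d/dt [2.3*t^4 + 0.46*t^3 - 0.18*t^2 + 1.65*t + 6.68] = 9.2*t^3 + 1.38*t^2 - 0.36*t + 1.65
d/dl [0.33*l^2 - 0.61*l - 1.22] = 0.66*l - 0.61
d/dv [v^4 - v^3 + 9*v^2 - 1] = v*(4*v^2 - 3*v + 18)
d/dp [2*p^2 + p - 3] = 4*p + 1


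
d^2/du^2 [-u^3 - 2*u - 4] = -6*u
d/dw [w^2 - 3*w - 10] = 2*w - 3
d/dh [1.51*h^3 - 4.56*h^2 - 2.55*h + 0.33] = 4.53*h^2 - 9.12*h - 2.55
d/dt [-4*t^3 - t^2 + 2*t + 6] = -12*t^2 - 2*t + 2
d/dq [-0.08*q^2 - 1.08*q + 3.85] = -0.16*q - 1.08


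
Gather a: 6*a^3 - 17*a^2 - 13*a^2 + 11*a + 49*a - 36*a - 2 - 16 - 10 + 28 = 6*a^3 - 30*a^2 + 24*a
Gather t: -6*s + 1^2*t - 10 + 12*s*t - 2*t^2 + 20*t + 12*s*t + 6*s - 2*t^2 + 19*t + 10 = -4*t^2 + t*(24*s + 40)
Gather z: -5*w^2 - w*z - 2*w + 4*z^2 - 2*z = -5*w^2 - 2*w + 4*z^2 + z*(-w - 2)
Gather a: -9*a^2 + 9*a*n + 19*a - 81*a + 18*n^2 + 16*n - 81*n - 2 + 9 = -9*a^2 + a*(9*n - 62) + 18*n^2 - 65*n + 7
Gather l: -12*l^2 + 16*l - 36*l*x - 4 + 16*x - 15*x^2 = -12*l^2 + l*(16 - 36*x) - 15*x^2 + 16*x - 4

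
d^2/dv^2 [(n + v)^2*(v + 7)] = 4*n + 6*v + 14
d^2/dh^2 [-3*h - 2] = 0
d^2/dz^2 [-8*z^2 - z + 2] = -16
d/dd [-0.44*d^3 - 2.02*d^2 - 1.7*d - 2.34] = -1.32*d^2 - 4.04*d - 1.7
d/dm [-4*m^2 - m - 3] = -8*m - 1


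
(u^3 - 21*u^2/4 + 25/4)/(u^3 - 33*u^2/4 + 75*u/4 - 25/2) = (u + 1)/(u - 2)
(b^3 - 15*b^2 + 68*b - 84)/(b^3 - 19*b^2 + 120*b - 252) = (b - 2)/(b - 6)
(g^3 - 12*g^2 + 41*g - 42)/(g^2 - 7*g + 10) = (g^2 - 10*g + 21)/(g - 5)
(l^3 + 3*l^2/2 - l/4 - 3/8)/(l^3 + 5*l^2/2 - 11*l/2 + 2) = (l^2 + 2*l + 3/4)/(l^2 + 3*l - 4)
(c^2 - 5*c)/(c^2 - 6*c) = (c - 5)/(c - 6)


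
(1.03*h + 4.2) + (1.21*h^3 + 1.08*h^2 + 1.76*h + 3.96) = 1.21*h^3 + 1.08*h^2 + 2.79*h + 8.16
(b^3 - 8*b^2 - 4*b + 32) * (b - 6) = b^4 - 14*b^3 + 44*b^2 + 56*b - 192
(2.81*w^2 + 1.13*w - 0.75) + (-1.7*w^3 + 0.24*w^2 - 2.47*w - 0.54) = -1.7*w^3 + 3.05*w^2 - 1.34*w - 1.29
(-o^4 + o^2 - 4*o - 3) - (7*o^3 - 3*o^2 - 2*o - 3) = -o^4 - 7*o^3 + 4*o^2 - 2*o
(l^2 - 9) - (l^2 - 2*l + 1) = 2*l - 10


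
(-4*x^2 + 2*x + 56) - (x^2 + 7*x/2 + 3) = -5*x^2 - 3*x/2 + 53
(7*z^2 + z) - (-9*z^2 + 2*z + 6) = 16*z^2 - z - 6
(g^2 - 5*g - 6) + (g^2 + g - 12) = 2*g^2 - 4*g - 18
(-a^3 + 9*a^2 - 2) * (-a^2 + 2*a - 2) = a^5 - 11*a^4 + 20*a^3 - 16*a^2 - 4*a + 4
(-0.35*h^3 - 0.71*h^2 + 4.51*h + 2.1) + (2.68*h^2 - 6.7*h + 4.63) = -0.35*h^3 + 1.97*h^2 - 2.19*h + 6.73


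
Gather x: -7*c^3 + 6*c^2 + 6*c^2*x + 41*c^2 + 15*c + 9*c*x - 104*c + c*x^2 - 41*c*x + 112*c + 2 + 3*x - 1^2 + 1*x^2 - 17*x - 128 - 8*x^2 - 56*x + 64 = -7*c^3 + 47*c^2 + 23*c + x^2*(c - 7) + x*(6*c^2 - 32*c - 70) - 63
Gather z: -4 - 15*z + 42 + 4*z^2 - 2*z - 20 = 4*z^2 - 17*z + 18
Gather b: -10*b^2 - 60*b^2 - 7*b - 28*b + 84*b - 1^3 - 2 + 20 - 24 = -70*b^2 + 49*b - 7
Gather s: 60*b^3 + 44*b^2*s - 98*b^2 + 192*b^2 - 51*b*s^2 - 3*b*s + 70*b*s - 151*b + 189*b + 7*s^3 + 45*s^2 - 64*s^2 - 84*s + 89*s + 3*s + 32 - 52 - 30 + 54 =60*b^3 + 94*b^2 + 38*b + 7*s^3 + s^2*(-51*b - 19) + s*(44*b^2 + 67*b + 8) + 4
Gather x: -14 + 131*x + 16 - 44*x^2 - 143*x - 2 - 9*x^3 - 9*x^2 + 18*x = -9*x^3 - 53*x^2 + 6*x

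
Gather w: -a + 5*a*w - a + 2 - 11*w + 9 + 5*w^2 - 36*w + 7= -2*a + 5*w^2 + w*(5*a - 47) + 18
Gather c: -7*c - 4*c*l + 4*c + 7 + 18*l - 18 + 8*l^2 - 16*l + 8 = c*(-4*l - 3) + 8*l^2 + 2*l - 3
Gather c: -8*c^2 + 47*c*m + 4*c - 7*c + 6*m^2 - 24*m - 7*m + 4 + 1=-8*c^2 + c*(47*m - 3) + 6*m^2 - 31*m + 5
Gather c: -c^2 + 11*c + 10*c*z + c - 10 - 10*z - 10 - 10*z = -c^2 + c*(10*z + 12) - 20*z - 20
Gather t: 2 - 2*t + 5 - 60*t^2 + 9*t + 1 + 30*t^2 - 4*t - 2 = -30*t^2 + 3*t + 6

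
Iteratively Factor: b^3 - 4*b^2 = (b - 4)*(b^2) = b*(b - 4)*(b)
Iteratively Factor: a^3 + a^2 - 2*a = (a - 1)*(a^2 + 2*a) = (a - 1)*(a + 2)*(a)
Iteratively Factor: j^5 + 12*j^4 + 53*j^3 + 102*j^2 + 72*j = (j)*(j^4 + 12*j^3 + 53*j^2 + 102*j + 72) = j*(j + 2)*(j^3 + 10*j^2 + 33*j + 36) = j*(j + 2)*(j + 4)*(j^2 + 6*j + 9) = j*(j + 2)*(j + 3)*(j + 4)*(j + 3)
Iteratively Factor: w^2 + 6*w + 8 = (w + 2)*(w + 4)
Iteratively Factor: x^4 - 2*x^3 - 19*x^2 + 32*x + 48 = (x + 4)*(x^3 - 6*x^2 + 5*x + 12) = (x - 3)*(x + 4)*(x^2 - 3*x - 4) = (x - 3)*(x + 1)*(x + 4)*(x - 4)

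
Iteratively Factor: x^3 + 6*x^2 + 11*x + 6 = (x + 1)*(x^2 + 5*x + 6) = (x + 1)*(x + 3)*(x + 2)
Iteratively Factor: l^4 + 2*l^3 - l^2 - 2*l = (l + 2)*(l^3 - l) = (l - 1)*(l + 2)*(l^2 + l) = (l - 1)*(l + 1)*(l + 2)*(l)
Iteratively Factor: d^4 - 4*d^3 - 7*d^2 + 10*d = (d - 5)*(d^3 + d^2 - 2*d) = (d - 5)*(d + 2)*(d^2 - d) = (d - 5)*(d - 1)*(d + 2)*(d)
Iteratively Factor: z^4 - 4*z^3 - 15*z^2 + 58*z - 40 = (z - 2)*(z^3 - 2*z^2 - 19*z + 20) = (z - 2)*(z - 1)*(z^2 - z - 20) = (z - 5)*(z - 2)*(z - 1)*(z + 4)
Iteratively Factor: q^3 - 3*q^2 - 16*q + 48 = (q - 4)*(q^2 + q - 12) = (q - 4)*(q - 3)*(q + 4)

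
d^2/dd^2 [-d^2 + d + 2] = -2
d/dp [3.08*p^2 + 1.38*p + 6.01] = 6.16*p + 1.38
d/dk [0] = 0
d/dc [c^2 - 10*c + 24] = 2*c - 10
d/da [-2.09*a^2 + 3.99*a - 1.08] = 3.99 - 4.18*a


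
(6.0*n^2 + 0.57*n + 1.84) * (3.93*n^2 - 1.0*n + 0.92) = 23.58*n^4 - 3.7599*n^3 + 12.1812*n^2 - 1.3156*n + 1.6928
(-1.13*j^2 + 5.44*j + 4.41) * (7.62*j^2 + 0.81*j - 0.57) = -8.6106*j^4 + 40.5375*j^3 + 38.6547*j^2 + 0.4713*j - 2.5137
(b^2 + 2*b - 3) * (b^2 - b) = b^4 + b^3 - 5*b^2 + 3*b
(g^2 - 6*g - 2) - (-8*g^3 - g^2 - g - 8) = 8*g^3 + 2*g^2 - 5*g + 6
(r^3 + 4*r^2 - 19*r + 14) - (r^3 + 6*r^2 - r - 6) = -2*r^2 - 18*r + 20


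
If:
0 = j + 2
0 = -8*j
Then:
No Solution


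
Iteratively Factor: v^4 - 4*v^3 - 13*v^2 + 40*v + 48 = (v + 1)*(v^3 - 5*v^2 - 8*v + 48) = (v - 4)*(v + 1)*(v^2 - v - 12) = (v - 4)^2*(v + 1)*(v + 3)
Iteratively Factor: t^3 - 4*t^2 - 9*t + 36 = (t + 3)*(t^2 - 7*t + 12) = (t - 4)*(t + 3)*(t - 3)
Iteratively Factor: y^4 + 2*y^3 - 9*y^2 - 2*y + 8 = (y - 2)*(y^3 + 4*y^2 - y - 4) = (y - 2)*(y - 1)*(y^2 + 5*y + 4) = (y - 2)*(y - 1)*(y + 4)*(y + 1)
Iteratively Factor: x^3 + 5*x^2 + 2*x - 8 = (x - 1)*(x^2 + 6*x + 8) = (x - 1)*(x + 4)*(x + 2)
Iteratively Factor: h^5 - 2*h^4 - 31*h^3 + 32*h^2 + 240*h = (h - 5)*(h^4 + 3*h^3 - 16*h^2 - 48*h) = h*(h - 5)*(h^3 + 3*h^2 - 16*h - 48) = h*(h - 5)*(h + 4)*(h^2 - h - 12) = h*(h - 5)*(h + 3)*(h + 4)*(h - 4)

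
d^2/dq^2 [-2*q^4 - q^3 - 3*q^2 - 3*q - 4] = -24*q^2 - 6*q - 6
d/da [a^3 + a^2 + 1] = a*(3*a + 2)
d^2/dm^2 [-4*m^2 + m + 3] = -8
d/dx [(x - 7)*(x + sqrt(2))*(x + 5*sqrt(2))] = 3*x^2 - 14*x + 12*sqrt(2)*x - 42*sqrt(2) + 10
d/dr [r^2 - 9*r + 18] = 2*r - 9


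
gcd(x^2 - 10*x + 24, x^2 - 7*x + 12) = x - 4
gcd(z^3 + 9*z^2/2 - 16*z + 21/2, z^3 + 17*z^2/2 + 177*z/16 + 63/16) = z + 7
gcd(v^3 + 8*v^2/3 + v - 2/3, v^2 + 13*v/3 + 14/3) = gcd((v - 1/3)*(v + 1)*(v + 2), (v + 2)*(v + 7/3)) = v + 2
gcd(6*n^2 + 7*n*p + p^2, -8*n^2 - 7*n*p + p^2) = n + p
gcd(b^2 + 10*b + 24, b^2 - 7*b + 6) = 1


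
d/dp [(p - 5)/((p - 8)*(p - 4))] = (-p^2 + 10*p - 28)/(p^4 - 24*p^3 + 208*p^2 - 768*p + 1024)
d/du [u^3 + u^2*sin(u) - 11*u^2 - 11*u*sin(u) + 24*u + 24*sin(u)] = u^2*cos(u) + 3*u^2 + 2*u*sin(u) - 11*u*cos(u) - 22*u - 11*sin(u) + 24*cos(u) + 24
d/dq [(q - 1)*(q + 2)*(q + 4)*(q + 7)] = 4*q^3 + 36*q^2 + 74*q + 6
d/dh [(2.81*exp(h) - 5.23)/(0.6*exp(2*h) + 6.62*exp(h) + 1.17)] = (-1.686*exp(2*h) + 6.276*exp(h) + 37.9103)*exp(h)/(0.36*exp(4*h) + 7.944*exp(3*h) + 45.2284*exp(2*h) + 15.4908*exp(h) + 1.3689)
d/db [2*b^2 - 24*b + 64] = 4*b - 24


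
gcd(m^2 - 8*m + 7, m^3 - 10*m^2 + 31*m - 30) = 1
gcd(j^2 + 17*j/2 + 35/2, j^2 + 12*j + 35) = j + 5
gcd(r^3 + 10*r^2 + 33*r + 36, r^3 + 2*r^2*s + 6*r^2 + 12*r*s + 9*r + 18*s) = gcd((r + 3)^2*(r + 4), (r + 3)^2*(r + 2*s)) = r^2 + 6*r + 9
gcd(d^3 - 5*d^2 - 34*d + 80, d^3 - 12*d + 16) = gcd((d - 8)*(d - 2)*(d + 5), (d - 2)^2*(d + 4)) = d - 2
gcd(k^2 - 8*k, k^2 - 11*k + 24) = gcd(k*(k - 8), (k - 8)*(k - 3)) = k - 8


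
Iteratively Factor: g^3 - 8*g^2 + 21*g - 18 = (g - 3)*(g^2 - 5*g + 6) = (g - 3)^2*(g - 2)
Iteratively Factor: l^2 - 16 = (l + 4)*(l - 4)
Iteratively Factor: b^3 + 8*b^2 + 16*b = (b + 4)*(b^2 + 4*b) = (b + 4)^2*(b)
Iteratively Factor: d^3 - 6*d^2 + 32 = (d + 2)*(d^2 - 8*d + 16) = (d - 4)*(d + 2)*(d - 4)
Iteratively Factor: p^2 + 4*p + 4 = (p + 2)*(p + 2)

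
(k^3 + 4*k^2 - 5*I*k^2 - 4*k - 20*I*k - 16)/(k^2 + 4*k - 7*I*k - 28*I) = (k^2 - 5*I*k - 4)/(k - 7*I)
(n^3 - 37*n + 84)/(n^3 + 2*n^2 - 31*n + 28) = (n - 3)/(n - 1)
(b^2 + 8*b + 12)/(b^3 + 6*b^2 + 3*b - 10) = (b + 6)/(b^2 + 4*b - 5)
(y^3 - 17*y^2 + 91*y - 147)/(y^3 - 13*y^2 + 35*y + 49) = (y - 3)/(y + 1)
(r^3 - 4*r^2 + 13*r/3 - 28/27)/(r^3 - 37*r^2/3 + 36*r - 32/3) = (9*r^2 - 33*r + 28)/(9*(r^2 - 12*r + 32))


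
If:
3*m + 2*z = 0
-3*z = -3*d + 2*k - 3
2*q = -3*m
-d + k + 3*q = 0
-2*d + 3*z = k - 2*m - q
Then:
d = -51/44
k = 15/22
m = 9/22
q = -27/44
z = -27/44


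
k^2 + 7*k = k*(k + 7)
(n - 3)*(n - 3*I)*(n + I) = n^3 - 3*n^2 - 2*I*n^2 + 3*n + 6*I*n - 9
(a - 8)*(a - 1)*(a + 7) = a^3 - 2*a^2 - 55*a + 56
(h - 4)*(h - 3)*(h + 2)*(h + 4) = h^4 - h^3 - 22*h^2 + 16*h + 96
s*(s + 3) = s^2 + 3*s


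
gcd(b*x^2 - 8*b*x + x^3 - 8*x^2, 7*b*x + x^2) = x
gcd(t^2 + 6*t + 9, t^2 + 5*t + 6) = t + 3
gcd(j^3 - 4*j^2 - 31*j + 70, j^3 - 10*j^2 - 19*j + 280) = j^2 - 2*j - 35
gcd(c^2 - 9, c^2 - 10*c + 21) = c - 3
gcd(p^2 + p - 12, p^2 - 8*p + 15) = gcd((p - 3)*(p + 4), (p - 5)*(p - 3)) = p - 3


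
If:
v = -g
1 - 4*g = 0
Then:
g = 1/4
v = -1/4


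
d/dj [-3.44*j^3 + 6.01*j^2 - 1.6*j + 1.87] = -10.32*j^2 + 12.02*j - 1.6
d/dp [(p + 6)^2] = 2*p + 12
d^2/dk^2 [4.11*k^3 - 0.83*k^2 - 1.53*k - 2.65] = 24.66*k - 1.66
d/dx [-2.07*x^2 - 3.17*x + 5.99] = -4.14*x - 3.17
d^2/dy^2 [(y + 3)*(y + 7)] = 2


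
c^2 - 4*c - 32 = (c - 8)*(c + 4)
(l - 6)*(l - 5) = l^2 - 11*l + 30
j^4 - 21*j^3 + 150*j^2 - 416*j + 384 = (j - 8)^2*(j - 3)*(j - 2)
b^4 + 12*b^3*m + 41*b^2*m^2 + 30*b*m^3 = b*(b + m)*(b + 5*m)*(b + 6*m)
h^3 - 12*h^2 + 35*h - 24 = (h - 8)*(h - 3)*(h - 1)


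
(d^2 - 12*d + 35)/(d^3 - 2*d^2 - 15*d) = (d - 7)/(d*(d + 3))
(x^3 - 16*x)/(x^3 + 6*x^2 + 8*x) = (x - 4)/(x + 2)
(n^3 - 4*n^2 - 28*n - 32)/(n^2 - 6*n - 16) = n + 2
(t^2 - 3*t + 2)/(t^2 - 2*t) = (t - 1)/t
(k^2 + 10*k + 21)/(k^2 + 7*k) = (k + 3)/k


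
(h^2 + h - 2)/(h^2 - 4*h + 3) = (h + 2)/(h - 3)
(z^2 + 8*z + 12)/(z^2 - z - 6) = (z + 6)/(z - 3)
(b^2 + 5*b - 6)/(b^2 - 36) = (b - 1)/(b - 6)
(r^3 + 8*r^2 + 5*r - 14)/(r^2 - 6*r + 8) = (r^3 + 8*r^2 + 5*r - 14)/(r^2 - 6*r + 8)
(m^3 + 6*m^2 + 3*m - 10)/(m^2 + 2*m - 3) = (m^2 + 7*m + 10)/(m + 3)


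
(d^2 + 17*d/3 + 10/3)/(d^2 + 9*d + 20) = (d + 2/3)/(d + 4)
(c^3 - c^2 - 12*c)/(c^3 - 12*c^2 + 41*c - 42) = c*(c^2 - c - 12)/(c^3 - 12*c^2 + 41*c - 42)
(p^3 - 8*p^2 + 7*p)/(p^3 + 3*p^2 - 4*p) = (p - 7)/(p + 4)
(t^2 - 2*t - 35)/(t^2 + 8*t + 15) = (t - 7)/(t + 3)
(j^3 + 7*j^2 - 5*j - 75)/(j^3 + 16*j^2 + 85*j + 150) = (j - 3)/(j + 6)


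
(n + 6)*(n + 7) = n^2 + 13*n + 42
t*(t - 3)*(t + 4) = t^3 + t^2 - 12*t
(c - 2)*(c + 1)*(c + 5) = c^3 + 4*c^2 - 7*c - 10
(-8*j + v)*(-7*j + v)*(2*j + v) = 112*j^3 + 26*j^2*v - 13*j*v^2 + v^3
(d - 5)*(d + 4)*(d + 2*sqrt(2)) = d^3 - d^2 + 2*sqrt(2)*d^2 - 20*d - 2*sqrt(2)*d - 40*sqrt(2)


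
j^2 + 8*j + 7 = (j + 1)*(j + 7)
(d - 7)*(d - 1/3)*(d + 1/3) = d^3 - 7*d^2 - d/9 + 7/9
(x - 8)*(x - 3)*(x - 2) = x^3 - 13*x^2 + 46*x - 48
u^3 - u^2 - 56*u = u*(u - 8)*(u + 7)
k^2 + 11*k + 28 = (k + 4)*(k + 7)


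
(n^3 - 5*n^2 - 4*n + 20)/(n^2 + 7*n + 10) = (n^2 - 7*n + 10)/(n + 5)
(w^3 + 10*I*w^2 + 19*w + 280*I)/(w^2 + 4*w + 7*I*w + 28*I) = (w^2 + 3*I*w + 40)/(w + 4)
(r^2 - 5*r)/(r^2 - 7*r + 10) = r/(r - 2)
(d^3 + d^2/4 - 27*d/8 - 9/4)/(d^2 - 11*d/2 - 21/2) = (4*d^2 - 5*d - 6)/(4*(d - 7))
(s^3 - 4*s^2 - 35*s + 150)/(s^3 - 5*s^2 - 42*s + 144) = (s^2 - 10*s + 25)/(s^2 - 11*s + 24)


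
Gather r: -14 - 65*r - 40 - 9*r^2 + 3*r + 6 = -9*r^2 - 62*r - 48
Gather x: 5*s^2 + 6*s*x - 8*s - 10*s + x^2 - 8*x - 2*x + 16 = 5*s^2 - 18*s + x^2 + x*(6*s - 10) + 16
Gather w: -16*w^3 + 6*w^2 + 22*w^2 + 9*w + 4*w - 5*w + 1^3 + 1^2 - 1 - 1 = -16*w^3 + 28*w^2 + 8*w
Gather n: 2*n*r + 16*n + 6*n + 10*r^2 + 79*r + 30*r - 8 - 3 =n*(2*r + 22) + 10*r^2 + 109*r - 11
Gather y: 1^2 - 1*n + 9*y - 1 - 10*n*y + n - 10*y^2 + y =-10*y^2 + y*(10 - 10*n)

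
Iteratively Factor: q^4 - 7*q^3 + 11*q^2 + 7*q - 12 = (q - 3)*(q^3 - 4*q^2 - q + 4) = (q - 4)*(q - 3)*(q^2 - 1) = (q - 4)*(q - 3)*(q - 1)*(q + 1)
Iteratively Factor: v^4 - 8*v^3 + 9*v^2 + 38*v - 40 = (v - 4)*(v^3 - 4*v^2 - 7*v + 10) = (v - 4)*(v - 1)*(v^2 - 3*v - 10) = (v - 4)*(v - 1)*(v + 2)*(v - 5)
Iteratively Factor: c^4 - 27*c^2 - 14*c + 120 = (c - 5)*(c^3 + 5*c^2 - 2*c - 24) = (c - 5)*(c - 2)*(c^2 + 7*c + 12) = (c - 5)*(c - 2)*(c + 3)*(c + 4)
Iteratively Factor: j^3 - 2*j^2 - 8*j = (j + 2)*(j^2 - 4*j) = (j - 4)*(j + 2)*(j)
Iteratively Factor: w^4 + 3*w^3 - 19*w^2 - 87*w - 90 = (w + 3)*(w^3 - 19*w - 30) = (w + 2)*(w + 3)*(w^2 - 2*w - 15) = (w - 5)*(w + 2)*(w + 3)*(w + 3)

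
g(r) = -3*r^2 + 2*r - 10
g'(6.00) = -34.00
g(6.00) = -106.00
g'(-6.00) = 38.00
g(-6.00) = -130.00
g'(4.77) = -26.62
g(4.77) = -68.72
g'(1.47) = -6.82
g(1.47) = -13.54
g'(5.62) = -31.72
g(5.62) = -93.51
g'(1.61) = -7.66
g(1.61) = -14.56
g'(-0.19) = 3.14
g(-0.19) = -10.49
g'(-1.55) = 11.30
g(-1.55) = -20.31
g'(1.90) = -9.40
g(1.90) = -17.03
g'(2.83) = -14.98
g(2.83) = -28.37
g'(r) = 2 - 6*r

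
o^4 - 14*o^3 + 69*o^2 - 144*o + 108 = (o - 6)*(o - 3)^2*(o - 2)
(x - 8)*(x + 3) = x^2 - 5*x - 24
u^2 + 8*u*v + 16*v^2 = (u + 4*v)^2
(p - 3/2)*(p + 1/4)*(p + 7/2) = p^3 + 9*p^2/4 - 19*p/4 - 21/16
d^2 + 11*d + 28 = (d + 4)*(d + 7)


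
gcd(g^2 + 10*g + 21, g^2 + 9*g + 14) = g + 7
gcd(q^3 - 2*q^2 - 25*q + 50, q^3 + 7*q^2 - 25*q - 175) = q^2 - 25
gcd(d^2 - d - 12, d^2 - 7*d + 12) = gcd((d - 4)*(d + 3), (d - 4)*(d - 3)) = d - 4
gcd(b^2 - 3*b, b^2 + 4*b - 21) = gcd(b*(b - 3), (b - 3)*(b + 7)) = b - 3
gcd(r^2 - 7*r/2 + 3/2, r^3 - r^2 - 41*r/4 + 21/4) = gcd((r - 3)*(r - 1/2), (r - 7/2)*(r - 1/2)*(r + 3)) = r - 1/2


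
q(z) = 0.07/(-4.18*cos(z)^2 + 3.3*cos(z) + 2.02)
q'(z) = 0.07*(-8.36*sin(z)*cos(z) + 3.3*sin(z))/(-4.18*cos(z)^2 + 3.3*cos(z) + 2.02)^2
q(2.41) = -0.03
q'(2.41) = 0.06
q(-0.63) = 0.04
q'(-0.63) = 0.04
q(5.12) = 0.03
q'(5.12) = 0.00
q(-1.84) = 0.08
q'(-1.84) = -0.52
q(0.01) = 0.06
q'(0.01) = -0.00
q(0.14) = 0.06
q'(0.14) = -0.03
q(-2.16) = -0.06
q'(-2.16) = -0.38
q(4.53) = 0.05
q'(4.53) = -0.20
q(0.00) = 0.06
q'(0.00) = 0.00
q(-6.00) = 0.05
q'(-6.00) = -0.05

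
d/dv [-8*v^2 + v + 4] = 1 - 16*v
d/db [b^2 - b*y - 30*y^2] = 2*b - y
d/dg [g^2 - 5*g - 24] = 2*g - 5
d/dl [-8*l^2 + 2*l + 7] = 2 - 16*l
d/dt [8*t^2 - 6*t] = 16*t - 6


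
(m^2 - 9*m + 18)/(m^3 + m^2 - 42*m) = (m - 3)/(m*(m + 7))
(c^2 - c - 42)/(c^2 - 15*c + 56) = (c + 6)/(c - 8)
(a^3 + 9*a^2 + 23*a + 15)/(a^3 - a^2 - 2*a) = (a^2 + 8*a + 15)/(a*(a - 2))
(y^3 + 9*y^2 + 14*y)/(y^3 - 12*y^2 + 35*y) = (y^2 + 9*y + 14)/(y^2 - 12*y + 35)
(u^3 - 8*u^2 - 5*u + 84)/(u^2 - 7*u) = u - 1 - 12/u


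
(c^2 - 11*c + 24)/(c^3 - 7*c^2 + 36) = (c - 8)/(c^2 - 4*c - 12)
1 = 1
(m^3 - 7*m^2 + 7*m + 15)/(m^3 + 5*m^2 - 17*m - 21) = (m - 5)/(m + 7)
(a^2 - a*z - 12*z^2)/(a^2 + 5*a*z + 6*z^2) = (a - 4*z)/(a + 2*z)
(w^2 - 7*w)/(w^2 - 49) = w/(w + 7)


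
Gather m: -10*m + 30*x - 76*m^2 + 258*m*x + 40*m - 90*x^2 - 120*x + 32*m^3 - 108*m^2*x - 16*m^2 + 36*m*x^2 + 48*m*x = 32*m^3 + m^2*(-108*x - 92) + m*(36*x^2 + 306*x + 30) - 90*x^2 - 90*x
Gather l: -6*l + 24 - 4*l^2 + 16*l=-4*l^2 + 10*l + 24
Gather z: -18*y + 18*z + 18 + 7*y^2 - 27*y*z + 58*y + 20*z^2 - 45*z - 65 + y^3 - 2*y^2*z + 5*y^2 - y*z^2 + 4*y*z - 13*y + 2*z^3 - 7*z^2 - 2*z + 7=y^3 + 12*y^2 + 27*y + 2*z^3 + z^2*(13 - y) + z*(-2*y^2 - 23*y - 29) - 40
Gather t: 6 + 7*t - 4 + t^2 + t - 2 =t^2 + 8*t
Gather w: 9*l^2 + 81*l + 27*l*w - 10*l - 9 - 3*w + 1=9*l^2 + 71*l + w*(27*l - 3) - 8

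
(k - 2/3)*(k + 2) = k^2 + 4*k/3 - 4/3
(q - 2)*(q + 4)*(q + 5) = q^3 + 7*q^2 + 2*q - 40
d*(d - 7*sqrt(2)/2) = d^2 - 7*sqrt(2)*d/2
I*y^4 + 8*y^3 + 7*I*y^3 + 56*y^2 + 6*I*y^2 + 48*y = y*(y + 6)*(y - 8*I)*(I*y + I)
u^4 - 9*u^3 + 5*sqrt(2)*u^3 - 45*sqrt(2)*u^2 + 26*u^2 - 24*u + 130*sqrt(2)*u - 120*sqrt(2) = (u - 4)*(u - 3)*(u - 2)*(u + 5*sqrt(2))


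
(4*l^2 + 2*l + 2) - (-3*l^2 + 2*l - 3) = 7*l^2 + 5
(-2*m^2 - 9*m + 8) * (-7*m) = 14*m^3 + 63*m^2 - 56*m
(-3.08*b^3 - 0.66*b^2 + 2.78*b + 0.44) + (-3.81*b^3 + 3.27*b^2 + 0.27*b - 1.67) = -6.89*b^3 + 2.61*b^2 + 3.05*b - 1.23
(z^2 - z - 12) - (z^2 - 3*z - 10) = 2*z - 2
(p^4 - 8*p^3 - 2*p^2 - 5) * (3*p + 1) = 3*p^5 - 23*p^4 - 14*p^3 - 2*p^2 - 15*p - 5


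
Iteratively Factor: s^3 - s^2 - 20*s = (s - 5)*(s^2 + 4*s) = s*(s - 5)*(s + 4)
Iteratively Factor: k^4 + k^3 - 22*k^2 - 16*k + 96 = (k - 4)*(k^3 + 5*k^2 - 2*k - 24) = (k - 4)*(k - 2)*(k^2 + 7*k + 12) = (k - 4)*(k - 2)*(k + 3)*(k + 4)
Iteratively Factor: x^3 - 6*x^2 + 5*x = (x)*(x^2 - 6*x + 5) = x*(x - 5)*(x - 1)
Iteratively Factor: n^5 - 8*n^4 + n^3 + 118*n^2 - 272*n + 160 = (n - 5)*(n^4 - 3*n^3 - 14*n^2 + 48*n - 32) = (n - 5)*(n - 4)*(n^3 + n^2 - 10*n + 8) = (n - 5)*(n - 4)*(n + 4)*(n^2 - 3*n + 2) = (n - 5)*(n - 4)*(n - 2)*(n + 4)*(n - 1)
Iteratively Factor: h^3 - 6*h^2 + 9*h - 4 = (h - 1)*(h^2 - 5*h + 4) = (h - 4)*(h - 1)*(h - 1)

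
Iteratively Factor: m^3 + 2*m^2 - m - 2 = (m + 2)*(m^2 - 1) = (m - 1)*(m + 2)*(m + 1)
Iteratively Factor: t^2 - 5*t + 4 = (t - 1)*(t - 4)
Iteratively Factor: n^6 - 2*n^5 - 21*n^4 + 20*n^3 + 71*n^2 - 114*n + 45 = (n - 1)*(n^5 - n^4 - 22*n^3 - 2*n^2 + 69*n - 45) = (n - 1)*(n + 3)*(n^4 - 4*n^3 - 10*n^2 + 28*n - 15) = (n - 1)*(n + 3)^2*(n^3 - 7*n^2 + 11*n - 5) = (n - 1)^2*(n + 3)^2*(n^2 - 6*n + 5) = (n - 5)*(n - 1)^2*(n + 3)^2*(n - 1)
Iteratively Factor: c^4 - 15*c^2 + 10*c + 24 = (c + 4)*(c^3 - 4*c^2 + c + 6) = (c + 1)*(c + 4)*(c^2 - 5*c + 6) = (c - 2)*(c + 1)*(c + 4)*(c - 3)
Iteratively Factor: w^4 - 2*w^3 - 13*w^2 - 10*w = (w)*(w^3 - 2*w^2 - 13*w - 10) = w*(w + 2)*(w^2 - 4*w - 5) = w*(w - 5)*(w + 2)*(w + 1)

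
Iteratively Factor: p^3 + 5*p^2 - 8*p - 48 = (p - 3)*(p^2 + 8*p + 16) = (p - 3)*(p + 4)*(p + 4)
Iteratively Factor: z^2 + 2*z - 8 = (z + 4)*(z - 2)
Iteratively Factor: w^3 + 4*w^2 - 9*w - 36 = (w + 4)*(w^2 - 9) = (w - 3)*(w + 4)*(w + 3)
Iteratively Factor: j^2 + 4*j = (j + 4)*(j)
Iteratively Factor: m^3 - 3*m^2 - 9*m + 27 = (m - 3)*(m^2 - 9) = (m - 3)^2*(m + 3)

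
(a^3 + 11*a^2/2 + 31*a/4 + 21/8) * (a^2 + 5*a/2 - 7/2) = a^5 + 8*a^4 + 18*a^3 + 11*a^2/4 - 329*a/16 - 147/16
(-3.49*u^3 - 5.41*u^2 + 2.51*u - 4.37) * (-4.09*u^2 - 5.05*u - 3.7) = 14.2741*u^5 + 39.7514*u^4 + 29.9676*u^3 + 25.2148*u^2 + 12.7815*u + 16.169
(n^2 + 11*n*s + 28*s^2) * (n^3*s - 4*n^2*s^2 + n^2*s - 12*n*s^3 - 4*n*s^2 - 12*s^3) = n^5*s + 7*n^4*s^2 + n^4*s - 28*n^3*s^3 + 7*n^3*s^2 - 244*n^2*s^4 - 28*n^2*s^3 - 336*n*s^5 - 244*n*s^4 - 336*s^5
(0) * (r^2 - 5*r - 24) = 0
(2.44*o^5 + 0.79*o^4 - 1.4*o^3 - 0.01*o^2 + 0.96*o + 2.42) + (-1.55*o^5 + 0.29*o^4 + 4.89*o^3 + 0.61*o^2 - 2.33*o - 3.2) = 0.89*o^5 + 1.08*o^4 + 3.49*o^3 + 0.6*o^2 - 1.37*o - 0.78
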